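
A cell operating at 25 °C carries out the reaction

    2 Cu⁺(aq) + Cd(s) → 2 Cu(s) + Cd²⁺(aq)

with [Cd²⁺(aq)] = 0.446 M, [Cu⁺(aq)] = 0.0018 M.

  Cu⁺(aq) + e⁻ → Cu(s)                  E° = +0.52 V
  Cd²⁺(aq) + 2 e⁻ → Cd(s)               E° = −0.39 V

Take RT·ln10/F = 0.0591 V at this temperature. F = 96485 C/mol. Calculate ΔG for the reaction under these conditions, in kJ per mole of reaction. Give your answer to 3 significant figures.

−146 kJ/mol

With Cu⁺/Cu reduced at the cathode, E°cell = +0.52 − (−0.39) = +0.91 V and n = 2.
Q = [Cd²⁺(aq)] / [Cu⁺(aq)]^2 = 1.38×10^5, so log Q = 5.139 and E = +0.91 − (0.0591/2)(5.139) = +0.7581 V.
Finally ΔG = −nFE = −(2)(96485 C/mol)(+0.7581 V) = −146 kJ/mol.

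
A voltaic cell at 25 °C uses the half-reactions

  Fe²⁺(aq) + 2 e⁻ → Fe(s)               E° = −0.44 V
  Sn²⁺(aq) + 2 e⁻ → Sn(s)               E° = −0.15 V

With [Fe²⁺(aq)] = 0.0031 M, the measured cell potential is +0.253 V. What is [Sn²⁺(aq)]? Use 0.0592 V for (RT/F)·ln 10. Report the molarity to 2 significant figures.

Sn²⁺/Sn is the cathode (higher E°); E°cell = −0.15 − (−0.44) = +0.29 V with n = 2.
Rearranging E = E° − (0.0592/n)·log Q gives log Q = 2(+0.29 − (+0.253))/0.0592 = 1.250.
Balancing electrons gives Sn²⁺(aq) + Fe(s) → Sn(s) + Fe²⁺(aq); thus Q = [Fe²⁺(aq)] / [Sn²⁺(aq)].
Substituting the known concentrations and solving, log [Sn²⁺(aq)] = −3.759 and [Sn²⁺(aq)] = 0.00017 M.

0.00017 M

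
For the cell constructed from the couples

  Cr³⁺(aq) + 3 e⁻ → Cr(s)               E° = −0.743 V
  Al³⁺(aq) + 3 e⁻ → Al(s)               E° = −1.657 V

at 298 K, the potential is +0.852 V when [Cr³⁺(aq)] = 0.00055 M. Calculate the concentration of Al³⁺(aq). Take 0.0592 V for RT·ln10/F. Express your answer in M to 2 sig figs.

The Cr³⁺/Cr couple has the larger reduction potential, so it is the cathode: E°cell = −0.743 − (−1.657) = +0.914 V and n = 3.
Rearranging E = E° − (0.0592/n)·log Q gives log Q = 3(+0.914 − (+0.852))/0.0592 = 3.142.
The balanced reaction is Cr³⁺(aq) + Al(s) → Cr(s) + Al³⁺(aq), so Q = [Al³⁺(aq)] / [Cr³⁺(aq)].
Solving for the unknown gives log [Al³⁺(aq)] = −0.118, so [Al³⁺(aq)] ≈ 0.76 M.

0.76 M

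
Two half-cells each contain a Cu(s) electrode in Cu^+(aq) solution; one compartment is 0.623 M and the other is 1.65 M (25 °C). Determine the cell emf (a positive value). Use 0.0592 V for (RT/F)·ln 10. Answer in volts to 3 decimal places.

0.025 V

For a concentration cell E°cell = 0, since both electrodes use the same couple.
The compartment with the higher Cu^+(aq) concentration (1.65 M) acts as the cathode; ions are reduced there and produced at the dilute (0.623 M) anode.
With n = 1, Ecell = −(0.0592/1)·log([dilute]/[conc]) = −(0.0592/1)·log(0.623/1.65) = +0.025 V.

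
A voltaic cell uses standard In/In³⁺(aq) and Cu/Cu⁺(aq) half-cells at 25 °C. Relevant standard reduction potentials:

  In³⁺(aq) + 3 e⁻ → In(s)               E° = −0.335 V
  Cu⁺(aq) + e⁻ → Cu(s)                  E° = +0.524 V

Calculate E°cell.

Of the two couples in this cell, the one with the more positive reduction potential is reduced at the cathode: here that is Cu⁺/Cu (+0.524 V); In³⁺/In (−0.335 V) is the anode.
E°cell = E°(cathode) − E°(anode) = +0.524 − (−0.335) = +0.859 V.

+0.859 V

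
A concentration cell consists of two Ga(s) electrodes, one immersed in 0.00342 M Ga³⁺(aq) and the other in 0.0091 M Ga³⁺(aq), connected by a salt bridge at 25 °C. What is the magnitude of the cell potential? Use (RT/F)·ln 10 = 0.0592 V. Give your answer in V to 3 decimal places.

For a concentration cell E°cell = 0, since both electrodes use the same couple.
The compartment with the higher Ga³⁺(aq) concentration (0.0091 M) acts as the cathode; ions are reduced there and produced at the dilute (0.00342 M) anode.
With n = 3, Ecell = −(0.0592/3)·log([dilute]/[conc]) = −(0.0592/3)·log(0.00342/0.0091) = +0.008 V.

0.008 V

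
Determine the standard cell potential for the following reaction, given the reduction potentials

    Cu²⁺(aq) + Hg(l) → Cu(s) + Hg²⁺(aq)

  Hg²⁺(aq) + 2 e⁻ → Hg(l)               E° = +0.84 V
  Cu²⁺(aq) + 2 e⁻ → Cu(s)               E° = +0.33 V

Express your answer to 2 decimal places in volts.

−0.51 V

Cu²⁺(aq) gains electrons, so the Cu²⁺/Cu couple is the cathode; the Hg²⁺/Hg couple is the anode.
E°cell = E°(cathode) − E°(anode) = +0.33 − (+0.84) = −0.51 V.
The negative E°cell means the reaction is non-spontaneous in the direction written.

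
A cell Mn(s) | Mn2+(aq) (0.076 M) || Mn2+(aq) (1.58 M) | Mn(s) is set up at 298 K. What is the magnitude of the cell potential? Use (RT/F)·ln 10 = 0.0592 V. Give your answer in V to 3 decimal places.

0.039 V

For a concentration cell E°cell = 0, since both electrodes use the same couple.
The compartment with the higher Mn2+(aq) concentration (1.58 M) acts as the cathode; ions are reduced there and produced at the dilute (0.076 M) anode.
With n = 2, Ecell = −(0.0592/2)·log([dilute]/[conc]) = −(0.0592/2)·log(0.076/1.58) = +0.039 V.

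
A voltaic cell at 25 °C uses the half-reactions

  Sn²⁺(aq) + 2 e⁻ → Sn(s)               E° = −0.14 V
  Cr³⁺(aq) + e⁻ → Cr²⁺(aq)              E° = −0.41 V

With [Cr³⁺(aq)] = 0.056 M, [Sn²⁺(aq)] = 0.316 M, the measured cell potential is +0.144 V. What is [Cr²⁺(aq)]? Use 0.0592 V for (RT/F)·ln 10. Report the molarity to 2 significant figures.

0.00074 M

Sn²⁺/Sn is the cathode (higher E°); E°cell = −0.14 − (−0.41) = +0.27 V with n = 2.
From the Nernst equation, log Q = n(E° − E)/0.0592 = 2·(+0.27 − (+0.144))/0.0592 = 4.257.
Balancing electrons gives Sn²⁺(aq) + 2 Cr²⁺(aq) → Sn(s) + 2 Cr³⁺(aq); thus Q = [Cr³⁺(aq)]^2 / ([Sn²⁺(aq)]·[Cr²⁺(aq)]^2).
Substituting the known concentrations and solving, log [Cr²⁺(aq)] = −3.130 and [Cr²⁺(aq)] = 0.00074 M.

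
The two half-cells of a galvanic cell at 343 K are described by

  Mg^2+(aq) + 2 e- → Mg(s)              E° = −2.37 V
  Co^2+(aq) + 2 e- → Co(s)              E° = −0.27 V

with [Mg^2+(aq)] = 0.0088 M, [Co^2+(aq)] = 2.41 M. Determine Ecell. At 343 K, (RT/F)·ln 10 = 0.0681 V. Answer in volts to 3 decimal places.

+2.183 V

Co²⁺/Co is reduced (cathode, E° = −0.27 V) and Mg²⁺/Mg is oxidized (anode).
The standard potential is −0.27 − (−2.37) = +2.10 V and the balanced reaction transfers n = 2 electrons.
Balancing gives Co^2+(aq) + Mg(s) → Co(s) + Mg^2+(aq); hence Q = [Mg^2+(aq)] / [Co^2+(aq)] = 0.00365 (log Q = −2.438).
Applying E = E° − (RT ln10/nF)·log Q gives +2.10 − (0.0681/2)(−2.438) = +2.183 V.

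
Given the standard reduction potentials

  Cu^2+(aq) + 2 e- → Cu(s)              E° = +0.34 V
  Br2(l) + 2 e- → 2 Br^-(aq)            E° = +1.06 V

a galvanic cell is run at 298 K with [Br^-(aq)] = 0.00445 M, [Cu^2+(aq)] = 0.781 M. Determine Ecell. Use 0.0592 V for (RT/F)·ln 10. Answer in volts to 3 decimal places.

+0.862 V

Since E°(Br₂/Br⁻) > E°(Cu²⁺/Cu), Br₂/Br⁻ serves as the cathode.
E°cell = E°cat − E°an = +1.06 − (+0.34) = +0.72 V; n = 2.
The balanced reaction is Br2(l) + Cu(s) → 2 Br^-(aq) + Cu^2+(aq), so Q = [Br^-(aq)]^2·[Cu^2+(aq)] = 1.55×10^−5 and log Q = −4.811.
Applying E = E° − (RT ln10/nF)·log Q gives +0.72 − (0.0592/2)(−4.811) = +0.862 V.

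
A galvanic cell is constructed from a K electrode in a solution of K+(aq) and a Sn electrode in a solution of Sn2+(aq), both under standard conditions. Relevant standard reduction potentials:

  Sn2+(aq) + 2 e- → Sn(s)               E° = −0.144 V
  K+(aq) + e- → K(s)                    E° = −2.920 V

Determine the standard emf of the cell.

+2.776 V

The Sn²⁺/Sn couple has the higher E°, so Sn ion is reduced (cathode) and K is oxidized (anode).
E°cell = E°(cathode) − E°(anode) = −0.144 − (−2.920) = +2.776 V.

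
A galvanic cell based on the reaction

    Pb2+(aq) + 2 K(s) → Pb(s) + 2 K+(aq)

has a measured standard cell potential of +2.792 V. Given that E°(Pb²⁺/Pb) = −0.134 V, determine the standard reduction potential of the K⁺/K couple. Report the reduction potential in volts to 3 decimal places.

In the reaction as written the Pb²⁺/Pb couple is reduced (cathode) and K⁺/K is oxidized (anode), so E°cell = E°(Pb²⁺/Pb) − E°(K⁺/K).
E°(K⁺/K) = E°(cathode) − E°cell = −0.134 − (+2.792) = −2.926 V.

−2.926 V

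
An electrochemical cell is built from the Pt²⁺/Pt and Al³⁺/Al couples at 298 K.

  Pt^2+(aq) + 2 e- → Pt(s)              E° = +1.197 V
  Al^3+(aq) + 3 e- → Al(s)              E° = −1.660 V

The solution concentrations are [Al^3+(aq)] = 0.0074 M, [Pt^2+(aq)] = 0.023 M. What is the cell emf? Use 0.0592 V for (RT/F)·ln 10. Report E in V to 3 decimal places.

Pt²⁺/Pt is reduced (cathode, E° = +1.197 V) and Al³⁺/Al is oxidized (anode).
The standard potential is +1.197 − (−1.660) = +2.857 V and the balanced reaction transfers n = 6 electrons.
For the overall reaction 3 Pt^2+(aq) + 2 Al(s) → 3 Pt(s) + 2 Al^3+(aq), Q = [Al^3+(aq)]^2 / [Pt^2+(aq)]^3 = 4.5, giving log Q = 0.653.
E = E° − (0.0592/n)·log Q = +2.857 − (0.0592/6)(0.653) = +2.851 V.

+2.851 V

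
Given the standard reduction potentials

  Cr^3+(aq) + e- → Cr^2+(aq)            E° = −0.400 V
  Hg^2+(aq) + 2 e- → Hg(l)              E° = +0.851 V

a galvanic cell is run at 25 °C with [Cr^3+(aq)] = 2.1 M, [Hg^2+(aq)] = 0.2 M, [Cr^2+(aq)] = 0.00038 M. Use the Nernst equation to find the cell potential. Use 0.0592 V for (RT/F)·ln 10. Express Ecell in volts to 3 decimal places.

+1.009 V

Since E°(Hg²⁺/Hg) > E°(Cr³⁺/Cr²⁺), Hg²⁺/Hg serves as the cathode.
E°cell = E°cat − E°an = +0.851 − (−0.400) = +1.251 V; n = 2.
For the overall reaction Hg^2+(aq) + 2 Cr^2+(aq) → Hg(l) + 2 Cr^3+(aq), Q = [Cr^3+(aq)]^2 / ([Hg^2+(aq)]·[Cr^2+(aq)]^2) = 1.53×10^8, giving log Q = 8.184.
By the Nernst equation, E = +1.251 − (0.0592/2)·(8.184) = +1.009 V.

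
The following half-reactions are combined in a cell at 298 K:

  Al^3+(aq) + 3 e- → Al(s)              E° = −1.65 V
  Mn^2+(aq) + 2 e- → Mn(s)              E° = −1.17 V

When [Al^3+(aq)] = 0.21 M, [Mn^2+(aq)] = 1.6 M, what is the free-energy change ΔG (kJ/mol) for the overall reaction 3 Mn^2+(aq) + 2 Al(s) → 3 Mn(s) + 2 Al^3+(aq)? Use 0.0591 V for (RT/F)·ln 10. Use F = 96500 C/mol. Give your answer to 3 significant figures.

E°cell = −1.17 − (−1.65) = +0.48 V; the balanced reaction transfers n = 6 electrons.
The reaction quotient is [Al^3+(aq)]^2 / [Mn^2+(aq)]^3 = 0.0108; by Nernst, E = +0.48 − (0.0591/6)(−1.968) = +0.4994 V.
Finally ΔG = −nFE = −(6)(96500 C/mol)(+0.4994 V) = −289 kJ/mol.

−289 kJ/mol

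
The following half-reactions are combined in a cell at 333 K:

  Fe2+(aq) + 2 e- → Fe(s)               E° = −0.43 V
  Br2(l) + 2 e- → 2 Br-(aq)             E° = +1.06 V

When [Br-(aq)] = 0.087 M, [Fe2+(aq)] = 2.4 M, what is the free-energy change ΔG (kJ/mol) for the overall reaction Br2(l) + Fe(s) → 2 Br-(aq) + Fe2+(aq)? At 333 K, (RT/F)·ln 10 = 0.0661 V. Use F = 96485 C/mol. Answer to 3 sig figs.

−299 kJ/mol

E°cell = +1.06 − (−0.43) = +1.49 V; the balanced reaction transfers n = 2 electrons.
Q = [Br-(aq)]^2·[Fe2+(aq)] = 0.0182, so log Q = −1.741 and E = +1.49 − (0.0661/2)(−1.741) = +1.5475 V.
Finally ΔG = −nFE = −(2)(96485 C/mol)(+1.5475 V) = −299 kJ/mol.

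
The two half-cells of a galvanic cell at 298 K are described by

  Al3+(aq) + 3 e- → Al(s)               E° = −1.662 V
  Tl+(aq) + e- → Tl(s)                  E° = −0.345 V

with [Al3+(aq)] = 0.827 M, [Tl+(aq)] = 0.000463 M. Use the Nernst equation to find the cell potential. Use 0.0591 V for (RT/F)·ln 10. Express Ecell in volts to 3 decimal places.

The Tl⁺/Tl couple has the more positive E°, so it is the cathode; Al³⁺/Al is the anode.
The standard potential is −0.345 − (−1.662) = +1.317 V and the balanced reaction transfers n = 3 electrons.
The balanced reaction is 3 Tl+(aq) + Al(s) → 3 Tl(s) + Al3+(aq), so Q = [Al3+(aq)] / [Tl+(aq)]^3 = 8.33×10^9 and log Q = 9.921.
E = E° − (0.0591/n)·log Q = +1.317 − (0.0591/3)(9.921) = +1.122 V.

+1.122 V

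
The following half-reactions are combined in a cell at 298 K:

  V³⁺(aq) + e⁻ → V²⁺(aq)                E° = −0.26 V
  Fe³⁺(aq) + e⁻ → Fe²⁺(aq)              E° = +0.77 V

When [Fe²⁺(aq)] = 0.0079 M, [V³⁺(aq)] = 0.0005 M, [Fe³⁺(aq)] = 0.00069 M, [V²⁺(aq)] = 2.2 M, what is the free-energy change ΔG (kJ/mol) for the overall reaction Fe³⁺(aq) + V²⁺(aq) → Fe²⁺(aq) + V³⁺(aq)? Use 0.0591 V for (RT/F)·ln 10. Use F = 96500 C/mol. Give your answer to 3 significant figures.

−114 kJ/mol

With Fe³⁺/Fe²⁺ reduced at the cathode, E°cell = +0.77 − (−0.26) = +1.03 V and n = 1.
Here Q = ([Fe²⁺(aq)]·[V³⁺(aq)]) / ([Fe³⁺(aq)]·[V²⁺(aq)]) = 0.0026 (log Q = −2.585), giving E = +1.03 − (0.0591/1)·(−2.585) = +1.1828 V.
ΔG = −nFE = −(1)(96500)(+1.1828) J/mol = −114 kJ/mol.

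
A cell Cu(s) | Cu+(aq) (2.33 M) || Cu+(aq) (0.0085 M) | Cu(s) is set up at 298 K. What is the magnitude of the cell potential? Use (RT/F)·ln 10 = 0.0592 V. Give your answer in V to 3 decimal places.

For a concentration cell E°cell = 0, since both electrodes use the same couple.
The compartment with the higher Cu+(aq) concentration (2.33 M) acts as the cathode; ions are reduced there and produced at the dilute (0.0085 M) anode.
With n = 1, Ecell = −(0.0592/1)·log([dilute]/[conc]) = −(0.0592/1)·log(0.0085/2.33) = +0.144 V.

0.144 V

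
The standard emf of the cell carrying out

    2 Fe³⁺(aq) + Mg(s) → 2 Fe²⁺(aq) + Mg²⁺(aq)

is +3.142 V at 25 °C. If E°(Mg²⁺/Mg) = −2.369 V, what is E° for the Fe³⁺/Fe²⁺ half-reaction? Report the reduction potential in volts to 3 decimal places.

In the reaction as written the Fe³⁺/Fe²⁺ couple is reduced (cathode) and Mg²⁺/Mg is oxidized (anode), so E°cell = E°(Fe³⁺/Fe²⁺) − E°(Mg²⁺/Mg).
E°(Fe³⁺/Fe²⁺) = E°cell + E°(anode) = +3.142 + (−2.369) = +0.773 V.

+0.773 V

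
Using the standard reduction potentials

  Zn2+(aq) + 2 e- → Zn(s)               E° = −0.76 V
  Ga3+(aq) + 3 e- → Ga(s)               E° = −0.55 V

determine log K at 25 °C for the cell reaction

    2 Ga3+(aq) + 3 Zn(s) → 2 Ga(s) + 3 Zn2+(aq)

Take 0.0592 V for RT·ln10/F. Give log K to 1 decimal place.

log K = 21.3

The Ga³⁺/Ga couple is reduced (cathode); E°cell = −0.55 − (−0.76) = +0.21 V with n = 6.
At equilibrium E = 0, so log K = nE°cell / 0.0592 = (6)(+0.21) / 0.0592 = 21.3.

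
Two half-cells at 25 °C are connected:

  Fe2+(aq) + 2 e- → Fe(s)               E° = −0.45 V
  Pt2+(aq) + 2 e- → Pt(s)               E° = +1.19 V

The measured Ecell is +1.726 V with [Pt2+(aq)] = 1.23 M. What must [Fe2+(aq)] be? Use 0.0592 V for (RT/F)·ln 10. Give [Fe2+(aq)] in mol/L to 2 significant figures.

With Pt²⁺/Pt at the cathode and Fe²⁺/Fe at the anode, E°cell = +1.19 − (−0.45) = +1.64 V (n = 2).
Rearranging E = E° − (0.0592/n)·log Q gives log Q = 2(+1.64 − (+1.726))/0.0592 = −2.905.
For Pt2+(aq) + Fe(s) → Pt(s) + Fe2+(aq), the reaction quotient is Q = [Fe2+(aq)] / [Pt2+(aq)].
Substituting the known concentrations and solving, log [Fe2+(aq)] = −2.815 and [Fe2+(aq)] = 0.0015 M.

0.0015 M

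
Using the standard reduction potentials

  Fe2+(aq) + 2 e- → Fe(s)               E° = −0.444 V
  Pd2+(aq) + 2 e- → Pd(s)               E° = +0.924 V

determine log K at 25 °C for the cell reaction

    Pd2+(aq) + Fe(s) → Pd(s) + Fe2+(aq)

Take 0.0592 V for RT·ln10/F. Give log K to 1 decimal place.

The Pd²⁺/Pd couple is reduced (cathode); E°cell = +0.924 − (−0.444) = +1.368 V with n = 2.
At equilibrium E = 0, so log K = nE°cell / 0.0592 = (2)(+1.368) / 0.0592 = 46.2.

log K = 46.2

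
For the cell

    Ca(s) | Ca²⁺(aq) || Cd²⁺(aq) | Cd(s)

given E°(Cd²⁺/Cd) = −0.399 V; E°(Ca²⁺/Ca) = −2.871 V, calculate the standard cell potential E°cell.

By convention the left-hand electrode in cell notation is the anode (oxidation) and the right-hand electrode is the cathode (reduction).
E°cell = E°(right) − E°(left) = −0.399 − (−2.871) = +2.472 V.

+2.472 V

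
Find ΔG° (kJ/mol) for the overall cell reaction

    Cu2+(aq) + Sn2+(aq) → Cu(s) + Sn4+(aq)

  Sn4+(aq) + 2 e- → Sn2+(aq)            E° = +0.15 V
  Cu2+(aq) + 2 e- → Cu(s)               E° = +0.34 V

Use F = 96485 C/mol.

−36.7 kJ/mol

In the reaction as written Cu2+(aq) is reduced, so the Cu²⁺/Cu couple is the cathode and Sn⁴⁺/Sn²⁺ is the anode.
E°cell = +0.34 − (+0.15) = +0.19 V; balancing electrons gives n = 2.
ΔG° = −nFE°cell = −(2)(96485)(+0.19) J/mol = −36.7 kJ/mol.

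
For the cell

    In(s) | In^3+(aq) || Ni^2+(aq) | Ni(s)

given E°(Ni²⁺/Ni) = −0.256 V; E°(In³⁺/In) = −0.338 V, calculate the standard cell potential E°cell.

+0.082 V

By convention the left-hand electrode in cell notation is the anode (oxidation) and the right-hand electrode is the cathode (reduction).
E°cell = E°(right) − E°(left) = −0.256 − (−0.338) = +0.082 V.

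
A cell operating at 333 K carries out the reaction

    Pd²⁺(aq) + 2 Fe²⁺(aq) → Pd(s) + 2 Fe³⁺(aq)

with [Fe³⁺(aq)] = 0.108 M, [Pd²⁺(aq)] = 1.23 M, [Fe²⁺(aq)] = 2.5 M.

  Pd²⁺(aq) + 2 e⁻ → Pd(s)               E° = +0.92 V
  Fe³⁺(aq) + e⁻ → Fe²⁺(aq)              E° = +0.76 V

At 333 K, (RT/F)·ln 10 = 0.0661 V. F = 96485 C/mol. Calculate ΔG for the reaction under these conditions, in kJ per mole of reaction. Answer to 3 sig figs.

E°cell = +0.92 − (+0.76) = +0.16 V; the balanced reaction transfers n = 2 electrons.
Q = [Fe³⁺(aq)]^2 / ([Pd²⁺(aq)]·[Fe²⁺(aq)]^2) = 0.00152, so log Q = −2.819 and E = +0.16 − (0.0661/2)(−2.819) = +0.2532 V.
ΔG = −nFE = −(2)(96485)(+0.2532) J/mol = −48.9 kJ/mol.

−48.9 kJ/mol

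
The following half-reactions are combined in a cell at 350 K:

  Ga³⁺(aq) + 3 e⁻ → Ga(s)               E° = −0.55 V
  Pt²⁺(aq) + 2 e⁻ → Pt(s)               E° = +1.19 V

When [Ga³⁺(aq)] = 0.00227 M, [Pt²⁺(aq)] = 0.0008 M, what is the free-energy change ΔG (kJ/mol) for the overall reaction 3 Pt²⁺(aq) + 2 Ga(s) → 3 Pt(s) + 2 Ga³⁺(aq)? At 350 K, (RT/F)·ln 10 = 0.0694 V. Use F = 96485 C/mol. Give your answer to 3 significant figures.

−980 kJ/mol

E°cell = +1.19 − (−0.55) = +1.74 V; the balanced reaction transfers n = 6 electrons.
Here Q = [Ga³⁺(aq)]^2 / [Pt²⁺(aq)]^3 = 1.01×10^4 (log Q = 4.003), giving E = +1.74 − (0.0694/6)·(4.003) = +1.6937 V.
Finally ΔG = −nFE = −(6)(96485 C/mol)(+1.6937 V) = −980 kJ/mol.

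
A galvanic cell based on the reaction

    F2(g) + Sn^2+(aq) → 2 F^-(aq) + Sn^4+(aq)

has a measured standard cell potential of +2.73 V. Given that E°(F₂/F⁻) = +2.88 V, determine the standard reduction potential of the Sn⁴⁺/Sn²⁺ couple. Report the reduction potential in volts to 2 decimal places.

In the reaction as written the F₂/F⁻ couple is reduced (cathode) and Sn⁴⁺/Sn²⁺ is oxidized (anode), so E°cell = E°(F₂/F⁻) − E°(Sn⁴⁺/Sn²⁺).
E°(Sn⁴⁺/Sn²⁺) = E°(cathode) − E°cell = +2.88 − (+2.73) = +0.15 V.

+0.15 V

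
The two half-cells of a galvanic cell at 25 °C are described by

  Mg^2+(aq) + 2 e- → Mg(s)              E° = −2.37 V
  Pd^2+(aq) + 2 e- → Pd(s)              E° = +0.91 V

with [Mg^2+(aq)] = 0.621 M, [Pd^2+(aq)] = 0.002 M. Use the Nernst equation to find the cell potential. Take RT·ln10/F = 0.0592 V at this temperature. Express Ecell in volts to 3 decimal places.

Pd²⁺/Pd is reduced (cathode, E° = +0.91 V) and Mg²⁺/Mg is oxidized (anode).
E°cell = +0.91 − (−2.37) = +3.28 V, with n = 2 electrons transferred.
The balanced reaction is Pd^2+(aq) + Mg(s) → Pd(s) + Mg^2+(aq), so Q = [Mg^2+(aq)] / [Pd^2+(aq)] = 310 and log Q = 2.492.
By the Nernst equation, E = +3.28 − (0.0592/2)·(2.492) = +3.206 V.

+3.206 V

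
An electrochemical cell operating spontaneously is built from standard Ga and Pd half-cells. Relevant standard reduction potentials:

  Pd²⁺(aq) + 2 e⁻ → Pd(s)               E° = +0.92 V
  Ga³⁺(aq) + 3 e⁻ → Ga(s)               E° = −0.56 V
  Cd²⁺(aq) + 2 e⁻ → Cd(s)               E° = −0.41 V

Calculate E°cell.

+1.48 V

The Pd²⁺/Pd couple has the higher E°, so Pd ion is reduced (cathode) and Ga is oxidized (anode).
E°cell = E°(cathode) − E°(anode) = +0.92 − (−0.56) = +1.48 V.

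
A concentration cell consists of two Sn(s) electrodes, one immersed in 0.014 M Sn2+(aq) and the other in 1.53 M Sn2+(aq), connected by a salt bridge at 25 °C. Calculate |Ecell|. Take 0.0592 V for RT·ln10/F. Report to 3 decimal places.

0.060 V

For a concentration cell E°cell = 0, since both electrodes use the same couple.
The compartment with the higher Sn2+(aq) concentration (1.53 M) acts as the cathode; ions are reduced there and produced at the dilute (0.014 M) anode.
With n = 2, Ecell = −(0.0592/2)·log([dilute]/[conc]) = −(0.0592/2)·log(0.014/1.53) = +0.060 V.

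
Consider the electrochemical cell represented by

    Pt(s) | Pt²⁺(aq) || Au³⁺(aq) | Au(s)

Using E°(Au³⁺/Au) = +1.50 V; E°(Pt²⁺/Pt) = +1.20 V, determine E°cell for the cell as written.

By convention the left-hand electrode in cell notation is the anode (oxidation) and the right-hand electrode is the cathode (reduction).
E°cell = E°(right) − E°(left) = +1.50 − (+1.20) = +0.30 V.

+0.30 V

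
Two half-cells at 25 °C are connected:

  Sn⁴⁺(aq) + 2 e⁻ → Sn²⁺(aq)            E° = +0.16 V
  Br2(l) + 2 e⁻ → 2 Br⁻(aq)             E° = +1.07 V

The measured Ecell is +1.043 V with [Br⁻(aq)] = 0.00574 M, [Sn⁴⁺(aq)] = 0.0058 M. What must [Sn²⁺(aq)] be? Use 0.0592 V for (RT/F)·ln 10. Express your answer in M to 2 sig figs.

0.0059 M

Br₂/Br⁻ is the cathode (higher E°); E°cell = +1.07 − (+0.16) = +0.91 V with n = 2.
From the Nernst equation, log Q = n(E° − E)/0.0592 = 2·(+0.91 − (+1.043))/0.0592 = −4.493.
Balancing electrons gives Br2(l) + Sn²⁺(aq) → 2 Br⁻(aq) + Sn⁴⁺(aq); thus Q = ([Br⁻(aq)]^2·[Sn⁴⁺(aq)]) / [Sn²⁺(aq)].
Substituting the known concentrations and solving, log [Sn²⁺(aq)] = −2.226 and [Sn²⁺(aq)] = 0.0059 M.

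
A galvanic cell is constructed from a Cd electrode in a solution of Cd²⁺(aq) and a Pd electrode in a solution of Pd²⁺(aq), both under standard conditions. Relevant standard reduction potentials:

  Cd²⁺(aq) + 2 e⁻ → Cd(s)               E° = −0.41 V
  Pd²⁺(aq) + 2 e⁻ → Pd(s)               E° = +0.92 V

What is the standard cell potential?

Of the two couples in this cell, the one with the more positive reduction potential is reduced at the cathode: here that is Pd²⁺/Pd (+0.92 V); Cd²⁺/Cd (−0.41 V) is the anode.
E°cell = E°(cathode) − E°(anode) = +0.92 − (−0.41) = +1.33 V.

+1.33 V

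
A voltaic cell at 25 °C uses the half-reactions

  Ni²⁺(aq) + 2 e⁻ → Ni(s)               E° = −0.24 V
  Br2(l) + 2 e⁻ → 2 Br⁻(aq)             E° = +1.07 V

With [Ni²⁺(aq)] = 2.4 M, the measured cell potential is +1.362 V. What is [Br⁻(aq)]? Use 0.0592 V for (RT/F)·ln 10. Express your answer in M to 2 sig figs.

The Br₂/Br⁻ couple has the larger reduction potential, so it is the cathode: E°cell = +1.07 − (−0.24) = +1.31 V and n = 2.
Rearranging E = E° − (0.0592/n)·log Q gives log Q = 2(+1.31 − (+1.362))/0.0592 = −1.757.
For Br2(l) + Ni(s) → 2 Br⁻(aq) + Ni²⁺(aq), the reaction quotient is Q = [Br⁻(aq)]^2·[Ni²⁺(aq)].
Substituting the known concentrations and solving, log [Br⁻(aq)] = −1.069 and [Br⁻(aq)] = 0.085 M.

0.085 M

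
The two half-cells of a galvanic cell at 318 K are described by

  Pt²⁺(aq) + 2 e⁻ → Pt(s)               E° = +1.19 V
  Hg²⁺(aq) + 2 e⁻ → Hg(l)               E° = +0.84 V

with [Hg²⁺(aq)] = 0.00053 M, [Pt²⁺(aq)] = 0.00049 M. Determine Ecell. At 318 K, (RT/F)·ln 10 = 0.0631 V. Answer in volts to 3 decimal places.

Pt²⁺/Pt is reduced (cathode, E° = +1.19 V) and Hg²⁺/Hg is oxidized (anode).
E°cell = E°cat − E°an = +1.19 − (+0.84) = +0.35 V; n = 2.
Balancing gives Pt²⁺(aq) + Hg(l) → Pt(s) + Hg²⁺(aq); hence Q = [Hg²⁺(aq)] / [Pt²⁺(aq)] = 1.08 (log Q = 0.034).
Applying E = E° − (RT ln10/nF)·log Q gives +0.35 − (0.0631/2)(0.034) = +0.349 V.

+0.349 V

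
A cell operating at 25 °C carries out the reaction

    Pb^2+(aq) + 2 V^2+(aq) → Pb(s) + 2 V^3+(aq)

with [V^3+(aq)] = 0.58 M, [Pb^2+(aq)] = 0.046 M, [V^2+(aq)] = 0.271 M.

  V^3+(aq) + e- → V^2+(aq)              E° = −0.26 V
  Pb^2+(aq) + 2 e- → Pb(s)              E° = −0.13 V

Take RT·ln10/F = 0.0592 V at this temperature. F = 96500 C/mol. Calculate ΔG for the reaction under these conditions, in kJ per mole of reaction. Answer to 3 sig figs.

E°cell = −0.13 − (−0.26) = +0.13 V; the balanced reaction transfers n = 2 electrons.
Q = [V^3+(aq)]^2 / ([Pb^2+(aq)]·[V^2+(aq)]^2) = 99.6, so log Q = 1.998 and E = +0.13 − (0.0592/2)(1.998) = +0.0709 V.
Then ΔG = −nFE = −2 × 96500 × +0.0709 J/mol = −13.7 kJ/mol.

−13.7 kJ/mol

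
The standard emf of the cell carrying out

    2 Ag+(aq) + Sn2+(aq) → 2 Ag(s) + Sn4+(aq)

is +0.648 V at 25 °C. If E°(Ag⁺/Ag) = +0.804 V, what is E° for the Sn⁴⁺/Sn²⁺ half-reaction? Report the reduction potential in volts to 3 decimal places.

+0.156 V

In the reaction as written the Ag⁺/Ag couple is reduced (cathode) and Sn⁴⁺/Sn²⁺ is oxidized (anode), so E°cell = E°(Ag⁺/Ag) − E°(Sn⁴⁺/Sn²⁺).
E°(Sn⁴⁺/Sn²⁺) = E°(cathode) − E°cell = +0.804 − (+0.648) = +0.156 V.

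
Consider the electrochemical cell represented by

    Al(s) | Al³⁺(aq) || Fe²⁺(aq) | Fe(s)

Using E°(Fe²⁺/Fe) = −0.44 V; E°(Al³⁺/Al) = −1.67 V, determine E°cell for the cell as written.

By convention the left-hand electrode in cell notation is the anode (oxidation) and the right-hand electrode is the cathode (reduction).
E°cell = E°(right) − E°(left) = −0.44 − (−1.67) = +1.23 V.

+1.23 V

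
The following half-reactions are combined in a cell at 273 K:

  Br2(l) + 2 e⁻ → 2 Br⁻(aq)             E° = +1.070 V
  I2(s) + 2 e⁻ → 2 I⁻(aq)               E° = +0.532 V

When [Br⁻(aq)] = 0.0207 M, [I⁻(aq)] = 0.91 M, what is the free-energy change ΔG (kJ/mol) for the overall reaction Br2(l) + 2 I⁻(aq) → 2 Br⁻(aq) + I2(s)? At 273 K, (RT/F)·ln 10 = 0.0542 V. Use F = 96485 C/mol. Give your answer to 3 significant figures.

−121 kJ/mol

E°cell = +1.070 − (+0.532) = +0.538 V; the balanced reaction transfers n = 2 electrons.
Here Q = [Br⁻(aq)]^2 / [I⁻(aq)]^2 = 0.000517 (log Q = −3.286), giving E = +0.538 − (0.0542/2)·(−3.286) = +0.6271 V.
Then ΔG = −nFE = −2 × 96485 × +0.6271 J/mol = −121 kJ/mol.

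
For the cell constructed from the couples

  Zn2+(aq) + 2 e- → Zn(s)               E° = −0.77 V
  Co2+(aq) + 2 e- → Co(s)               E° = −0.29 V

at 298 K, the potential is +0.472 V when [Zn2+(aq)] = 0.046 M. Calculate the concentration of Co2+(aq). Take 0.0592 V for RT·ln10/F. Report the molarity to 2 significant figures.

0.025 M

The Co²⁺/Co couple has the larger reduction potential, so it is the cathode: E°cell = −0.29 − (−0.77) = +0.48 V and n = 2.
Rearranging E = E° − (0.0592/n)·log Q gives log Q = 2(+0.48 − (+0.472))/0.0592 = 0.270.
For Co2+(aq) + Zn(s) → Co(s) + Zn2+(aq), the reaction quotient is Q = [Zn2+(aq)] / [Co2+(aq)].
Isolating [Co2+(aq)] in Q = 10^{0.270} yields log [Co2+(aq)] = −1.607, i.e. 0.025 M.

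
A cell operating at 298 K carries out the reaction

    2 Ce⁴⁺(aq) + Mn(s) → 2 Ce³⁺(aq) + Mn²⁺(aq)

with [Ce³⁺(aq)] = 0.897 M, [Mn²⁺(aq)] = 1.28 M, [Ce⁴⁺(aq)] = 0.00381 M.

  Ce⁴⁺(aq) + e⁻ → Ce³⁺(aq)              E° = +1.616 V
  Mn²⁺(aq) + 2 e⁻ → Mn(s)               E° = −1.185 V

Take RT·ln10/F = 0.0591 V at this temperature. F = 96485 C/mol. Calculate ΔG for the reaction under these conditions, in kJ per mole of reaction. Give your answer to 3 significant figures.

With Ce⁴⁺/Ce³⁺ reduced at the cathode, E°cell = +1.616 − (−1.185) = +2.801 V and n = 2.
Here Q = ([Ce³⁺(aq)]^2·[Mn²⁺(aq)]) / [Ce⁴⁺(aq)]^2 = 7.09×10^4 (log Q = 4.851), giving E = +2.801 − (0.0591/2)·(4.851) = +2.6577 V.
Then ΔG = −nFE = −2 × 96485 × +2.6577 J/mol = −513 kJ/mol.

−513 kJ/mol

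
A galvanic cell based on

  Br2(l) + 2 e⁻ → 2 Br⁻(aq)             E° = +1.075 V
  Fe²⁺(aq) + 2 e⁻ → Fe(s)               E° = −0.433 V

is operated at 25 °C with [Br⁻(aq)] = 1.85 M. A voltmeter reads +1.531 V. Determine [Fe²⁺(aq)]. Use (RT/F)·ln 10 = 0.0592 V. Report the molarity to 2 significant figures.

With Br₂/Br⁻ at the cathode and Fe²⁺/Fe at the anode, E°cell = +1.075 − (−0.433) = +1.508 V (n = 2).
Rearranging E = E° − (0.0592/n)·log Q gives log Q = 2(+1.508 − (+1.531))/0.0592 = −0.777.
Balancing electrons gives Br2(l) + Fe(s) → 2 Br⁻(aq) + Fe²⁺(aq); thus Q = [Br⁻(aq)]^2·[Fe²⁺(aq)].
Isolating [Fe²⁺(aq)] in Q = 10^{−0.777} yields log [Fe²⁺(aq)] = −1.311, i.e. 0.049 M.

0.049 M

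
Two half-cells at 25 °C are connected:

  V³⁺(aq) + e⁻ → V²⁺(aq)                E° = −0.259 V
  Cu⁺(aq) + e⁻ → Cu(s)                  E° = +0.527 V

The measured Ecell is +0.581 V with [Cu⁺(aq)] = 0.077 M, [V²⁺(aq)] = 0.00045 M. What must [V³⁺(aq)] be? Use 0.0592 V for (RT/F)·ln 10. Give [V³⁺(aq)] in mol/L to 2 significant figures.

With Cu⁺/Cu at the cathode and V³⁺/V²⁺ at the anode, E°cell = +0.527 − (−0.259) = +0.786 V (n = 1).
From the Nernst equation, log Q = n(E° − E)/0.0592 = 1·(+0.786 − (+0.581))/0.0592 = 3.463.
Balancing electrons gives Cu⁺(aq) + V²⁺(aq) → Cu(s) + V³⁺(aq); thus Q = [V³⁺(aq)] / ([Cu⁺(aq)]·[V²⁺(aq)]).
Isolating [V³⁺(aq)] in Q = 10^{3.463} yields log [V³⁺(aq)] = −0.997, i.e. 0.10 M.

0.10 M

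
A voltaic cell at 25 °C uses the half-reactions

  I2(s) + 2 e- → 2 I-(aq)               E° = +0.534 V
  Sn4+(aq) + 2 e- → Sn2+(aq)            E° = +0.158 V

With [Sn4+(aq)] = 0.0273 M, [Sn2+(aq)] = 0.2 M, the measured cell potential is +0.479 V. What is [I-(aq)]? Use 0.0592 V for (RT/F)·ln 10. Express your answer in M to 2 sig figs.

0.049 M

The I₂/I⁻ couple has the larger reduction potential, so it is the cathode: E°cell = +0.534 − (+0.158) = +0.376 V and n = 2.
From the Nernst equation, log Q = n(E° − E)/0.0592 = 2·(+0.376 − (+0.479))/0.0592 = −3.480.
For I2(s) + Sn2+(aq) → 2 I-(aq) + Sn4+(aq), the reaction quotient is Q = ([I-(aq)]^2·[Sn4+(aq)]) / [Sn2+(aq)].
Substituting the known concentrations and solving, log [I-(aq)] = −1.308 and [I-(aq)] = 0.049 M.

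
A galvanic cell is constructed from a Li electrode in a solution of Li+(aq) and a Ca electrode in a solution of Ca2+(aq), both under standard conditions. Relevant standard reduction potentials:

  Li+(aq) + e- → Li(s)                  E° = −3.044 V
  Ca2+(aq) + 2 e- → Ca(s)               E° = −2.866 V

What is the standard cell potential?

Of the two couples in this cell, the one with the more positive reduction potential is reduced at the cathode: here that is Ca²⁺/Ca (−2.866 V); Li⁺/Li (−3.044 V) is the anode.
E°cell = E°(cathode) − E°(anode) = −2.866 − (−3.044) = +0.178 V.

+0.178 V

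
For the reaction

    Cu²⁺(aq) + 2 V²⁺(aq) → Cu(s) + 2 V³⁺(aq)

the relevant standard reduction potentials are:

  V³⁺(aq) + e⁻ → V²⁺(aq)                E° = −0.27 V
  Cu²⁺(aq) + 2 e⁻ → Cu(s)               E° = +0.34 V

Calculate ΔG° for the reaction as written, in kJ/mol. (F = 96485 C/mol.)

In the reaction as written Cu²⁺(aq) is reduced, so the Cu²⁺/Cu couple is the cathode and V³⁺/V²⁺ is the anode.
E°cell = +0.34 − (−0.27) = +0.61 V; balancing electrons gives n = 2.
ΔG° = −nFE°cell = −(2)(96485)(+0.61) J/mol = −118 kJ/mol.

−118 kJ/mol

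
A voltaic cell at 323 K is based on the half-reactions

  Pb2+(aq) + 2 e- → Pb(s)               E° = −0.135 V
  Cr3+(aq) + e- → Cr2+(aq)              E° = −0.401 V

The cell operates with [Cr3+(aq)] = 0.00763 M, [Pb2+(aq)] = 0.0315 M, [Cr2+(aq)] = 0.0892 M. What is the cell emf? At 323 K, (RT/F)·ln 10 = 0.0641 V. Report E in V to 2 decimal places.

+0.29 V

The Pb²⁺/Pb couple has the more positive E°, so it is the cathode; Cr³⁺/Cr²⁺ is the anode.
E°cell = −0.135 − (−0.401) = +0.266 V, with n = 2 electrons transferred.
For the overall reaction Pb2+(aq) + 2 Cr2+(aq) → Pb(s) + 2 Cr3+(aq), Q = [Cr3+(aq)]^2 / ([Pb2+(aq)]·[Cr2+(aq)]^2) = 0.232, giving log Q = −0.634.
E = E° − (0.0641/n)·log Q = +0.266 − (0.0641/2)(−0.634) = +0.29 V.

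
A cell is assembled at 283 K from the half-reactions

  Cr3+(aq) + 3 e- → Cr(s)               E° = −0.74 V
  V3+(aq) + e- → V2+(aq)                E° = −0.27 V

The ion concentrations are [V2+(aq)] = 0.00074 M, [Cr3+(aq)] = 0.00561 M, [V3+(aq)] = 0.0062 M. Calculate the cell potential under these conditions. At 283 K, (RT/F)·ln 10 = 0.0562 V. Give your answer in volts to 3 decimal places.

V³⁺/V²⁺ is reduced (cathode, E° = −0.27 V) and Cr³⁺/Cr is oxidized (anode).
The standard potential is −0.27 − (−0.74) = +0.47 V and the balanced reaction transfers n = 3 electrons.
For the overall reaction 3 V3+(aq) + Cr(s) → 3 V2+(aq) + Cr3+(aq), Q = ([V2+(aq)]^3·[Cr3+(aq)]) / [V3+(aq)]^3 = 9.54×10^−6, giving log Q = −5.021.
Applying E = E° − (RT ln10/nF)·log Q gives +0.47 − (0.0562/3)(−5.021) = +0.564 V.

+0.564 V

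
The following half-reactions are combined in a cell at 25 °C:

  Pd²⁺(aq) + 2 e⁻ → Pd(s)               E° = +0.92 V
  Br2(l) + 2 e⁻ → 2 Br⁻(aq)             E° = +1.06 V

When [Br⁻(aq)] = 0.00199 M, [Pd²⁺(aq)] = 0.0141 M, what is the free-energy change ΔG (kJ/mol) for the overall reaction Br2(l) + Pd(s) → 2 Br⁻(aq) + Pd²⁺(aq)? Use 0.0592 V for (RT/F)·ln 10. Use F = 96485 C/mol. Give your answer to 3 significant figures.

E°cell = +1.06 − (+0.92) = +0.14 V; the balanced reaction transfers n = 2 electrons.
The reaction quotient is [Br⁻(aq)]^2·[Pd²⁺(aq)] = 5.58×10^−8; by Nernst, E = +0.14 − (0.0592/2)(−7.253) = +0.3547 V.
ΔG = −nFE = −(2)(96485)(+0.3547) J/mol = −68.4 kJ/mol.

−68.4 kJ/mol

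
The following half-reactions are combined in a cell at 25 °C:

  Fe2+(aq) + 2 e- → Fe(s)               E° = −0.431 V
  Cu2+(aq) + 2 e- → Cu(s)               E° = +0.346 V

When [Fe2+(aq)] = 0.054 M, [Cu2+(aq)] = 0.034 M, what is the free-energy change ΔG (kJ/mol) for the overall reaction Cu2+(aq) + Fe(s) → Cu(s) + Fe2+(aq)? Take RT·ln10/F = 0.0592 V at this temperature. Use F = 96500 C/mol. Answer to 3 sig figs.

−149 kJ/mol

With Cu²⁺/Cu reduced at the cathode, E°cell = +0.346 − (−0.431) = +0.777 V and n = 2.
The reaction quotient is [Fe2+(aq)] / [Cu2+(aq)] = 1.59; by Nernst, E = +0.777 − (0.0592/2)(0.201) = +0.7711 V.
ΔG = −nFE = −(2)(96500)(+0.7711) J/mol = −149 kJ/mol.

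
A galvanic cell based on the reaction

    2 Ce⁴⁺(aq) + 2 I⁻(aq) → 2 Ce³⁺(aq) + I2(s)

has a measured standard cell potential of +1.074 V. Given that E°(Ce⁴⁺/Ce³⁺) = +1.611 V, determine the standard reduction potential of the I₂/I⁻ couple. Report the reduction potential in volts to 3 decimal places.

In the reaction as written the Ce⁴⁺/Ce³⁺ couple is reduced (cathode) and I₂/I⁻ is oxidized (anode), so E°cell = E°(Ce⁴⁺/Ce³⁺) − E°(I₂/I⁻).
E°(I₂/I⁻) = E°(cathode) − E°cell = +1.611 − (+1.074) = +0.537 V.

+0.537 V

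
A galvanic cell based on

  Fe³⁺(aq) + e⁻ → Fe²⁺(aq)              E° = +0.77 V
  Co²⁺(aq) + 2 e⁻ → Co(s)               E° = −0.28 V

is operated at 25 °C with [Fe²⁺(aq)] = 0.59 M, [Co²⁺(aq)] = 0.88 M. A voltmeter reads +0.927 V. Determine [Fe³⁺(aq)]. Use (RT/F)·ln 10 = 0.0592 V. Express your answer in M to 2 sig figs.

0.0046 M

With Fe³⁺/Fe²⁺ at the cathode and Co²⁺/Co at the anode, E°cell = +0.77 − (−0.28) = +1.05 V (n = 2).
Since E = E° − (0.0592/n)·log Q, log Q = n(E° − E)/0.0592 = 4.155.
The balanced reaction is 2 Fe³⁺(aq) + Co(s) → 2 Fe²⁺(aq) + Co²⁺(aq), so Q = ([Fe²⁺(aq)]^2·[Co²⁺(aq)]) / [Fe³⁺(aq)]^2.
Solving for the unknown gives log [Fe³⁺(aq)] = −2.334, so [Fe³⁺(aq)] ≈ 0.0046 M.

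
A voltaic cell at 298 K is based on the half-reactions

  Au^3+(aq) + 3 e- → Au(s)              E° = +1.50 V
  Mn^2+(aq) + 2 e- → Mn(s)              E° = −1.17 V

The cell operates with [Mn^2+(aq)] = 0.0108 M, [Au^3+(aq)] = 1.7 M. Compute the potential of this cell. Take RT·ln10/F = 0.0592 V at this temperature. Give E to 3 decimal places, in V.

+2.733 V

Since E°(Au³⁺/Au) > E°(Mn²⁺/Mn), Au³⁺/Au serves as the cathode.
E°cell = +1.50 − (−1.17) = +2.67 V, with n = 6 electrons transferred.
For the overall reaction 2 Au^3+(aq) + 3 Mn(s) → 2 Au(s) + 3 Mn^2+(aq), Q = [Mn^2+(aq)]^3 / [Au^3+(aq)]^2 = 4.36×10^−7, giving log Q = −6.361.
E = E° − (0.0592/n)·log Q = +2.67 − (0.0592/6)(−6.361) = +2.733 V.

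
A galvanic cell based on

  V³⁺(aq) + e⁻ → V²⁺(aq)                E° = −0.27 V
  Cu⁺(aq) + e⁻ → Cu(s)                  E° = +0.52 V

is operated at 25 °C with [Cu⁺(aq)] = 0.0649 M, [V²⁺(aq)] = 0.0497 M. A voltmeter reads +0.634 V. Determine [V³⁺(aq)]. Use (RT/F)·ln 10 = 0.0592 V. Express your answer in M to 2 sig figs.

The Cu⁺/Cu couple has the larger reduction potential, so it is the cathode: E°cell = +0.52 − (−0.27) = +0.79 V and n = 1.
Since E = E° − (0.0592/n)·log Q, log Q = n(E° − E)/0.0592 = 2.635.
The balanced reaction is Cu⁺(aq) + V²⁺(aq) → Cu(s) + V³⁺(aq), so Q = [V³⁺(aq)] / ([Cu⁺(aq)]·[V²⁺(aq)]).
Substituting the known concentrations and solving, log [V³⁺(aq)] = 0.144 and [V³⁺(aq)] = 1.4 M.

1.4 M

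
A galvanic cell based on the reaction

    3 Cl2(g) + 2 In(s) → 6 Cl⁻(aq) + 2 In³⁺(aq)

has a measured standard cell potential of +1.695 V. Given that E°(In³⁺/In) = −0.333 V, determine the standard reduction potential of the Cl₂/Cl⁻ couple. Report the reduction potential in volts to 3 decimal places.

In the reaction as written the Cl₂/Cl⁻ couple is reduced (cathode) and In³⁺/In is oxidized (anode), so E°cell = E°(Cl₂/Cl⁻) − E°(In³⁺/In).
E°(Cl₂/Cl⁻) = E°cell + E°(anode) = +1.695 + (−0.333) = +1.362 V.

+1.362 V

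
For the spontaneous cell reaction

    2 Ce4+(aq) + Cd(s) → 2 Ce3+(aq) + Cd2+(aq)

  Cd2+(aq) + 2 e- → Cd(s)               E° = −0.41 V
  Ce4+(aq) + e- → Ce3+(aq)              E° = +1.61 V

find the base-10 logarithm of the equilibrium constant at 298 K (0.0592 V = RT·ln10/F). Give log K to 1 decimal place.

log K = 68.2

The Ce⁴⁺/Ce³⁺ couple is reduced (cathode); E°cell = +1.61 − (−0.41) = +2.02 V with n = 2.
At equilibrium E = 0, so log K = nE°cell / 0.0592 = (2)(+2.02) / 0.0592 = 68.2.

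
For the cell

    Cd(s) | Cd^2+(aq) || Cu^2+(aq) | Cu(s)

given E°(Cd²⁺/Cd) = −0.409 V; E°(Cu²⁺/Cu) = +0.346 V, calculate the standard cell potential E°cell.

+0.755 V

By convention the left-hand electrode in cell notation is the anode (oxidation) and the right-hand electrode is the cathode (reduction).
E°cell = E°(right) − E°(left) = +0.346 − (−0.409) = +0.755 V.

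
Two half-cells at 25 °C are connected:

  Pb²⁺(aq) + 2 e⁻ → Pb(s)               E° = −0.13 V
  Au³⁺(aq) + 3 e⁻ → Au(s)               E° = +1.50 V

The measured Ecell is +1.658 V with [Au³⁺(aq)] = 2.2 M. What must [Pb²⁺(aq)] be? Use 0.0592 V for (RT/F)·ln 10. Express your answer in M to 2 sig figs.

With Au³⁺/Au at the cathode and Pb²⁺/Pb at the anode, E°cell = +1.50 − (−0.13) = +1.63 V (n = 6).
Since E = E° − (0.0592/n)·log Q, log Q = n(E° − E)/0.0592 = −2.838.
Balancing electrons gives 2 Au³⁺(aq) + 3 Pb(s) → 2 Au(s) + 3 Pb²⁺(aq); thus Q = [Pb²⁺(aq)]^3 / [Au³⁺(aq)]^2.
Substituting the known concentrations and solving, log [Pb²⁺(aq)] = −0.718 and [Pb²⁺(aq)] = 0.19 M.

0.19 M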